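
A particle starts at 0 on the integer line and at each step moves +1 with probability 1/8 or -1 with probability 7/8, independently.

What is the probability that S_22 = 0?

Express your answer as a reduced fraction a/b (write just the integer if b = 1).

To be at 0 after 22 steps: need exactly 11 steps of +1 and 11 of -1.
Number of such sequences: C(22,11) = 705432
Each has probability (1/8)^11 · (7/8)^11 = 1977326743/73786976294838206464
P = 705432 · 1977326743/73786976294838206464 = 174358694870997/9223372036854775808

Answer: 174358694870997/9223372036854775808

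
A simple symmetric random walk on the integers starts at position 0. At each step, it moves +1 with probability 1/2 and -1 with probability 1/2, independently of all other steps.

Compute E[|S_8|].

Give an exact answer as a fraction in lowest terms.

S_8 takes values m ≡ 0 (mod 2) with |m| ≤ 8; P(S_8=m) = C(8,(8+m)/2)/2^8.
Total paths: 2^8 = 256
Distribution: P(S=-8)=1/256, P(S=-6)=8/256, P(S=-4)=28/256, P(S=-2)=56/256, P(S=0)=70/256, P(S=2)=56/256, P(S=4)=28/256, P(S=6)=8/256, P(S=8)=1/256
E[|S_8|] = Σ_m |m|·P(S_8=m) = 560/256 = 35/16

Answer: 35/16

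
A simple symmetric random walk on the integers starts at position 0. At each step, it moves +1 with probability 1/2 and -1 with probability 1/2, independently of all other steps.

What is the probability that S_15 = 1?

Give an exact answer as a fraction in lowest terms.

Answer: 6435/32768

Derivation:
To reach position 1 after 15 steps: need 8 steps of +1 and 7 of -1.
Favorable paths: C(15,8) = 6435
Total paths: 2^15 = 32768
P = 6435/32768 = 6435/32768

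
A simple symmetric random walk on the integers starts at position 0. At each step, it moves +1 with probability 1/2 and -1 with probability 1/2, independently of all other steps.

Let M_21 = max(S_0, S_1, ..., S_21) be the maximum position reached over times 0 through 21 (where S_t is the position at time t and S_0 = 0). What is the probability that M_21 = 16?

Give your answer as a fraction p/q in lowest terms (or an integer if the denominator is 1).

Answer: 105/1048576

Derivation:
Let M_21 = max(S_0,...,S_21). Use the reflection principle: for j ≥ 1, #{paths with M_21 ≥ j} = #{S_21 ≥ j} + #{S_21 ≥ j+1}.
By reflection, #{M_21 ≥ 16} = #{S_21 ≥ 16} + #{S_21 ≥ 17} = 232 + 232 = 464.
#{M_21 ≥ 17} = #{S_21 ≥ 17} + #{S_21 ≥ 18} = 232 + 22 = 254.
#{M_21 = 16} = 464 - 254 = 210.
P(M_21 = 16) = 210/2097152 = 105/1048576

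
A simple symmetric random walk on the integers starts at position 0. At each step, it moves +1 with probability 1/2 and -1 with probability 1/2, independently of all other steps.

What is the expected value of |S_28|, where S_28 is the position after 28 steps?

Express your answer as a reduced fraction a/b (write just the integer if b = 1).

Answer: 35102025/8388608

Derivation:
S_28 takes values m ≡ 0 (mod 2) with |m| ≤ 28; P(S_28=m) = C(28,(28+m)/2)/2^28.
Total paths: 2^28 = 268435456
Distribution: P(S=-28)=1/268435456, P(S=-26)=28/268435456, P(S=-24)=378/268435456, P(S=-22)=3276/268435456, P(S=-20)=20475/268435456, P(S=-18)=98280/268435456, P(S=-16)=376740/268435456, P(S=-14)=1184040/268435456, P(S=-12)=3108105/268435456, P(S=-10)=6906900/268435456, P(S=-8)=13123110/268435456, P(S=-6)=21474180/268435456, P(S=-4)=30421755/268435456, P(S=-2)=37442160/268435456, P(S=0)=40116600/268435456, P(S=2)=37442160/268435456, P(S=4)=30421755/268435456, P(S=6)=21474180/268435456, P(S=8)=13123110/268435456, P(S=10)=6906900/268435456, P(S=12)=3108105/268435456, P(S=14)=1184040/268435456, P(S=16)=376740/268435456, P(S=18)=98280/268435456, P(S=20)=20475/268435456, P(S=22)=3276/268435456, P(S=24)=378/268435456, P(S=26)=28/268435456, P(S=28)=1/268435456
E[|S_28|] = Σ_m |m|·P(S_28=m) = 1123264800/268435456 = 35102025/8388608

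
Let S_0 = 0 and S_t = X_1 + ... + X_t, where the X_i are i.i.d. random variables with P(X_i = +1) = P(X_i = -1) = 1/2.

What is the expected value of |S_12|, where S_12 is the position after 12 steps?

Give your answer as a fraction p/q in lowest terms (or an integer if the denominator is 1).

Answer: 693/256

Derivation:
S_12 takes values m ≡ 0 (mod 2) with |m| ≤ 12; P(S_12=m) = C(12,(12+m)/2)/2^12.
Total paths: 2^12 = 4096
Distribution: P(S=-12)=1/4096, P(S=-10)=12/4096, P(S=-8)=66/4096, P(S=-6)=220/4096, P(S=-4)=495/4096, P(S=-2)=792/4096, P(S=0)=924/4096, P(S=2)=792/4096, P(S=4)=495/4096, P(S=6)=220/4096, P(S=8)=66/4096, P(S=10)=12/4096, P(S=12)=1/4096
E[|S_12|] = Σ_m |m|·P(S_12=m) = 11088/4096 = 693/256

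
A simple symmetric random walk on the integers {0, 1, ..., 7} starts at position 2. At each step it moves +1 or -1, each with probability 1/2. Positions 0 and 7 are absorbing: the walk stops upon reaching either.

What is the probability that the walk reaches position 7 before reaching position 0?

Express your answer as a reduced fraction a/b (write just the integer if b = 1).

Answer: 2/7

Derivation:
Symmetric walk (p = 1/2): the harmonic-function argument gives P(hit 7 before 0 | start at 2) = a/N.
P = 2/7 = 2/7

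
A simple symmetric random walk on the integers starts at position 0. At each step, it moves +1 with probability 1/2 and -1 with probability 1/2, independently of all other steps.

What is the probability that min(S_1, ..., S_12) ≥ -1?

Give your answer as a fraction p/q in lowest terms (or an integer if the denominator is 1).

Let f(t,s) = #length-t paths at position s with S_1..S_t all ≥ -1.
f(t,s) = f(t-1,s-1) + f(t-1,s+1) for s ≥ -1; f(t,s) = 0 for s < -1.
t=0: f(0,0)=1
t=1: f(1,-1)=1 f(1,1)=1
t=2: f(2,0)=2 f(2,2)=1
t=3: f(3,-1)=2 f(3,1)=3 f(3,3)=1
t=4: f(4,0)=5 f(4,2)=4 f(4,4)=1
t=5: f(5,-1)=5 f(5,1)=9 f(5,3)=5 f(5,5)=1
t=6: f(6,0)=14 f(6,2)=14 f(6,4)=6 f(6,6)=1
t=7: f(7,-1)=14 f(7,1)=28 f(7,3)=20 f(7,5)=7 f(7,7)=1
t=8: f(8,0)=42 f(8,2)=48 f(8,4)=27 f(8,6)=8 f(8,8)=1
t=9: f(9,-1)=42 f(9,1)=90 f(9,3)=75 f(9,5)=35 f(9,7)=9 f(9,9)=1
t=10: f(10,0)=132 f(10,2)=165 f(10,4)=110 f(10,6)=44 f(10,8)=10 f(10,10)=1
t=11: f(11,-1)=132 f(11,1)=297 f(11,3)=275 f(11,5)=154 f(11,7)=54 f(11,9)=11 f(11,11)=1
t=12: f(12,0)=429 f(12,2)=572 f(12,4)=429 f(12,6)=208 f(12,8)=65 f(12,10)=12 f(12,12)=1
Σ_s f(12,s) = 1716
P = 1716/4096 = 429/1024

Answer: 429/1024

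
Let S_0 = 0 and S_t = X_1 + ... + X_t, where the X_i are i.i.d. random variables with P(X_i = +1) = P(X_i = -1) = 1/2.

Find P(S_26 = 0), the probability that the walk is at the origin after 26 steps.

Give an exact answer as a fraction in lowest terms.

To return to 0 after 26 steps: need exactly 13 steps of +1 and 13 of -1.
Favorable paths: C(26,13) = 10400600
Total paths: 2^26 = 67108864
P = 10400600/67108864 = 1300075/8388608

Answer: 1300075/8388608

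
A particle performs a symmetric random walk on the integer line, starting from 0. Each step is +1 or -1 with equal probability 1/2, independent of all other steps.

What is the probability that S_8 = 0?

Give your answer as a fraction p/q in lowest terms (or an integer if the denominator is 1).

Answer: 35/128

Derivation:
To return to 0 after 8 steps: need exactly 4 steps of +1 and 4 of -1.
Favorable paths: C(8,4) = 70
Total paths: 2^8 = 256
P = 70/256 = 35/128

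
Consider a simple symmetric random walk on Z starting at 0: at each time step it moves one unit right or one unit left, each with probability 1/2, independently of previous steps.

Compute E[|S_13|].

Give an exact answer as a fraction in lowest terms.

Answer: 3003/1024

Derivation:
S_13 takes values m ≡ 1 (mod 2) with |m| ≤ 13; P(S_13=m) = C(13,(13+m)/2)/2^13.
Total paths: 2^13 = 8192
Distribution: P(S=-13)=1/8192, P(S=-11)=13/8192, P(S=-9)=78/8192, P(S=-7)=286/8192, P(S=-5)=715/8192, P(S=-3)=1287/8192, P(S=-1)=1716/8192, P(S=1)=1716/8192, P(S=3)=1287/8192, P(S=5)=715/8192, P(S=7)=286/8192, P(S=9)=78/8192, P(S=11)=13/8192, P(S=13)=1/8192
E[|S_13|] = Σ_m |m|·P(S_13=m) = 24024/8192 = 3003/1024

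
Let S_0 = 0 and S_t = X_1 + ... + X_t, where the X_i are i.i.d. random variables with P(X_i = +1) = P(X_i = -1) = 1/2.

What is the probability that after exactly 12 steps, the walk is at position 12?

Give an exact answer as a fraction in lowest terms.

To reach position 12 after 12 steps: need 12 steps of +1 and 0 of -1.
Favorable paths: C(12,12) = 1
Total paths: 2^12 = 4096
P = 1/4096 = 1/4096

Answer: 1/4096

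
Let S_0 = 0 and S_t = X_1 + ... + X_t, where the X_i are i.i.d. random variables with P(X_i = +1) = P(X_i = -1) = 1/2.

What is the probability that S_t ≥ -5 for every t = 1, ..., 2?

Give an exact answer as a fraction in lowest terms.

Let f(t,s) = #length-t paths at position s with S_1..S_t all ≥ -5.
f(t,s) = f(t-1,s-1) + f(t-1,s+1) for s ≥ -5; f(t,s) = 0 for s < -5.
t=0: f(0,0)=1
t=1: f(1,-1)=1 f(1,1)=1
t=2: f(2,-2)=1 f(2,0)=2 f(2,2)=1
Σ_s f(2,s) = 4
P = 4/4 = 1

Answer: 1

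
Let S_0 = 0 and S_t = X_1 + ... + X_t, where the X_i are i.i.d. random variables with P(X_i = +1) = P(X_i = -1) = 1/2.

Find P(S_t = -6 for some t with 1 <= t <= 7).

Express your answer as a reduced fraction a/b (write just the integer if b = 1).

Count via complement. Let g(t,s) = #length-t paths at position s with S_1..S_t all ≠ -6.
g(t,s) = g(t-1,s-1) + g(t-1,s+1) for s ≠ -6; g(t,-6) = 0.
t=0: g(0,0)=1
t=1: g(1,-1)=1 g(1,1)=1
t=2: g(2,-2)=1 g(2,0)=2 g(2,2)=1
t=3: g(3,-3)=1 g(3,-1)=3 g(3,1)=3 g(3,3)=1
t=4: g(4,-4)=1 g(4,-2)=4 g(4,0)=6 g(4,2)=4 g(4,4)=1
t=5: g(5,-5)=1 g(5,-3)=5 g(5,-1)=10 g(5,1)=10 g(5,3)=5 g(5,5)=1
t=6: g(6,-4)=6 g(6,-2)=15 g(6,0)=20 g(6,2)=15 g(6,4)=6 g(6,6)=1
t=7: g(7,-5)=6 g(7,-3)=21 g(7,-1)=35 g(7,1)=35 g(7,3)=21 g(7,5)=7 g(7,7)=1
Paths never hitting -6: Σ_s g(7,s) = 126
Paths hitting -6: 2^7 - 126 = 2
P = 2/128 = 1/64

Answer: 1/64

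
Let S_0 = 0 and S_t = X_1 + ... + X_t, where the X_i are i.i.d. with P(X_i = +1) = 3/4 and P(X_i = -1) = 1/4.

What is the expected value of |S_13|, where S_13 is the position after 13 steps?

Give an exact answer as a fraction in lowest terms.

S_13 takes values m ≡ 1 (mod 2) with |m| ≤ 13; P(S_13=m) = C(13,(13+m)/2) · (3/4)^((13+m)/2) · (1/4)^((13-m)/2).
Distribution: P(S=-13)=1/67108864, P(S=-11)=39/67108864, P(S=-9)=351/33554432, P(S=-7)=3861/33554432, P(S=-5)=57915/67108864, P(S=-3)=312741/67108864, P(S=-1)=312741/16777216, P(S=1)=938223/16777216, P(S=3)=8444007/67108864, P(S=5)=14073345/67108864, P(S=7)=8444007/33554432, P(S=9)=6908733/33554432, P(S=11)=6908733/67108864, P(S=13)=1594323/67108864
E[|S_13|] = Σ_m |m|·P(S_13=m) = 27580423/4194304

Answer: 27580423/4194304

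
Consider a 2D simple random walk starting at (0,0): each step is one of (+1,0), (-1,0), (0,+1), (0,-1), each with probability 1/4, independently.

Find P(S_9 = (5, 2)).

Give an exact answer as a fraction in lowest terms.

Let h be the number of horizontal steps (so 9-h are vertical). To end at (5,2) need (h+5)/2 right-steps and ((9-h)+2)/2 up-steps.
Sum over h with 5 ≤ h ≤ 7, h ≡ 1 (mod 2), 9-h ≡ 0 (mod 2):
h=5: C(9,5)·C(5,5)·C(4,3) = 126·1·4 = 504
h=7: C(9,7)·C(7,6)·C(2,2) = 36·7·1 = 252
Total favorable: 756
Total paths: 4^9 = 262144
P = 756/262144 = 189/65536

Answer: 189/65536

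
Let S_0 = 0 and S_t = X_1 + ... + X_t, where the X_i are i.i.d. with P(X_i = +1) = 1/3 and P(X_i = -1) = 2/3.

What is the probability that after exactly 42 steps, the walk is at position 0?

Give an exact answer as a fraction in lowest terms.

To be at 0 after 42 steps: need exactly 21 steps of +1 and 21 of -1.
Number of such sequences: C(42,21) = 538257874440
Each has probability (1/3)^21 · (2/3)^21 = 2097152/109418989131512359209
P = 538257874440 · 2097152/109418989131512359209 = 376269525965864960/36472996377170786403

Answer: 376269525965864960/36472996377170786403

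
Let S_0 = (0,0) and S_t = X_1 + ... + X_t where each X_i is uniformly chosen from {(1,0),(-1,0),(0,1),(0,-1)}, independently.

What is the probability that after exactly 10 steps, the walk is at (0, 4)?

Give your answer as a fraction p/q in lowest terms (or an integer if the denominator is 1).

Answer: 225/16384

Derivation:
Let h be the number of horizontal steps (so 10-h are vertical). To end at (0,4) need (h+0)/2 right-steps and ((10-h)+4)/2 up-steps.
Sum over h with 0 ≤ h ≤ 6, h ≡ 0 (mod 2), 10-h ≡ 0 (mod 2):
h=0: C(10,0)·C(0,0)·C(10,7) = 1·1·120 = 120
h=2: C(10,2)·C(2,1)·C(8,6) = 45·2·28 = 2520
h=4: C(10,4)·C(4,2)·C(6,5) = 210·6·6 = 7560
h=6: C(10,6)·C(6,3)·C(4,4) = 210·20·1 = 4200
Total favorable: 14400
Total paths: 4^10 = 1048576
P = 14400/1048576 = 225/16384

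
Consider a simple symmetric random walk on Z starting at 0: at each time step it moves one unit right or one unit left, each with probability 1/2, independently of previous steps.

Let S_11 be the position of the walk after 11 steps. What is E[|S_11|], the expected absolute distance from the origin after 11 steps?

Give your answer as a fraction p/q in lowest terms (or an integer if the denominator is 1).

Answer: 693/256

Derivation:
S_11 takes values m ≡ 1 (mod 2) with |m| ≤ 11; P(S_11=m) = C(11,(11+m)/2)/2^11.
Total paths: 2^11 = 2048
Distribution: P(S=-11)=1/2048, P(S=-9)=11/2048, P(S=-7)=55/2048, P(S=-5)=165/2048, P(S=-3)=330/2048, P(S=-1)=462/2048, P(S=1)=462/2048, P(S=3)=330/2048, P(S=5)=165/2048, P(S=7)=55/2048, P(S=9)=11/2048, P(S=11)=1/2048
E[|S_11|] = Σ_m |m|·P(S_11=m) = 5544/2048 = 693/256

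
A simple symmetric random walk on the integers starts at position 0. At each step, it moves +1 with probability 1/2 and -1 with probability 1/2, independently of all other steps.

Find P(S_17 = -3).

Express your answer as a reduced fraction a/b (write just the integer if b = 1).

To reach position -3 after 17 steps: need 7 steps of +1 and 10 of -1.
Favorable paths: C(17,7) = 19448
Total paths: 2^17 = 131072
P = 19448/131072 = 2431/16384

Answer: 2431/16384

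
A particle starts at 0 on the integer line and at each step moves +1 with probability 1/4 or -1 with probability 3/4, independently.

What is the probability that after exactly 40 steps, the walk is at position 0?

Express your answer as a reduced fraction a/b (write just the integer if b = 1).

Answer: 120160281605393234205/302231454903657293676544

Derivation:
To be at 0 after 40 steps: need exactly 20 steps of +1 and 20 of -1.
Number of such sequences: C(40,20) = 137846528820
Each has probability (1/4)^20 · (3/4)^20 = 3486784401/1208925819614629174706176
P = 137846528820 · 3486784401/1208925819614629174706176 = 120160281605393234205/302231454903657293676544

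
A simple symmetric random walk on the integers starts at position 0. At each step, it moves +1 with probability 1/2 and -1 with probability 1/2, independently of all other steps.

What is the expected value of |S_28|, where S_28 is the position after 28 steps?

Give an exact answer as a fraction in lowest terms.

Answer: 35102025/8388608

Derivation:
S_28 takes values m ≡ 0 (mod 2) with |m| ≤ 28; P(S_28=m) = C(28,(28+m)/2)/2^28.
Total paths: 2^28 = 268435456
Distribution: P(S=-28)=1/268435456, P(S=-26)=28/268435456, P(S=-24)=378/268435456, P(S=-22)=3276/268435456, P(S=-20)=20475/268435456, P(S=-18)=98280/268435456, P(S=-16)=376740/268435456, P(S=-14)=1184040/268435456, P(S=-12)=3108105/268435456, P(S=-10)=6906900/268435456, P(S=-8)=13123110/268435456, P(S=-6)=21474180/268435456, P(S=-4)=30421755/268435456, P(S=-2)=37442160/268435456, P(S=0)=40116600/268435456, P(S=2)=37442160/268435456, P(S=4)=30421755/268435456, P(S=6)=21474180/268435456, P(S=8)=13123110/268435456, P(S=10)=6906900/268435456, P(S=12)=3108105/268435456, P(S=14)=1184040/268435456, P(S=16)=376740/268435456, P(S=18)=98280/268435456, P(S=20)=20475/268435456, P(S=22)=3276/268435456, P(S=24)=378/268435456, P(S=26)=28/268435456, P(S=28)=1/268435456
E[|S_28|] = Σ_m |m|·P(S_28=m) = 1123264800/268435456 = 35102025/8388608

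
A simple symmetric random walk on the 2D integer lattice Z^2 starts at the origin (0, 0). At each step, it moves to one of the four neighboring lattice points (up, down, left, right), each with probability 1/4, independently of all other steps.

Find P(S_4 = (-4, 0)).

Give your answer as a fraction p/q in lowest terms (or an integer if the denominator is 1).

Let h be the number of horizontal steps (so 4-h are vertical). To end at (-4,0) need (h-4)/2 right-steps and ((4-h)+0)/2 up-steps.
Sum over h with 4 ≤ h ≤ 4, h ≡ 0 (mod 2), 4-h ≡ 0 (mod 2):
h=4: C(4,4)·C(4,0)·C(0,0) = 1·1·1 = 1
Total favorable: 1
Total paths: 4^4 = 256
P = 1/256 = 1/256

Answer: 1/256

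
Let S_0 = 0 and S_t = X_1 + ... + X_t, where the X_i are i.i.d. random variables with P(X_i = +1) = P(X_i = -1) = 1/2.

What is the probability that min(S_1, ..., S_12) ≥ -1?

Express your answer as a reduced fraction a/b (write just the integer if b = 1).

Answer: 429/1024

Derivation:
Let f(t,s) = #length-t paths at position s with S_1..S_t all ≥ -1.
f(t,s) = f(t-1,s-1) + f(t-1,s+1) for s ≥ -1; f(t,s) = 0 for s < -1.
t=0: f(0,0)=1
t=1: f(1,-1)=1 f(1,1)=1
t=2: f(2,0)=2 f(2,2)=1
t=3: f(3,-1)=2 f(3,1)=3 f(3,3)=1
t=4: f(4,0)=5 f(4,2)=4 f(4,4)=1
t=5: f(5,-1)=5 f(5,1)=9 f(5,3)=5 f(5,5)=1
t=6: f(6,0)=14 f(6,2)=14 f(6,4)=6 f(6,6)=1
t=7: f(7,-1)=14 f(7,1)=28 f(7,3)=20 f(7,5)=7 f(7,7)=1
t=8: f(8,0)=42 f(8,2)=48 f(8,4)=27 f(8,6)=8 f(8,8)=1
t=9: f(9,-1)=42 f(9,1)=90 f(9,3)=75 f(9,5)=35 f(9,7)=9 f(9,9)=1
t=10: f(10,0)=132 f(10,2)=165 f(10,4)=110 f(10,6)=44 f(10,8)=10 f(10,10)=1
t=11: f(11,-1)=132 f(11,1)=297 f(11,3)=275 f(11,5)=154 f(11,7)=54 f(11,9)=11 f(11,11)=1
t=12: f(12,0)=429 f(12,2)=572 f(12,4)=429 f(12,6)=208 f(12,8)=65 f(12,10)=12 f(12,12)=1
Σ_s f(12,s) = 1716
P = 1716/4096 = 429/1024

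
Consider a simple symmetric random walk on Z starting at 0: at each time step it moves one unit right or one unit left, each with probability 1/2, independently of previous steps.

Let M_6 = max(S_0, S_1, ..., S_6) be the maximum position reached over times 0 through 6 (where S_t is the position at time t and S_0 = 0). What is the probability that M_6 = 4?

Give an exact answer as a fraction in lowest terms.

Answer: 3/32

Derivation:
Let M_6 = max(S_0,...,S_6). Use the reflection principle: for j ≥ 1, #{paths with M_6 ≥ j} = #{S_6 ≥ j} + #{S_6 ≥ j+1}.
By reflection, #{M_6 ≥ 4} = #{S_6 ≥ 4} + #{S_6 ≥ 5} = 7 + 1 = 8.
#{M_6 ≥ 5} = #{S_6 ≥ 5} + #{S_6 ≥ 6} = 1 + 1 = 2.
#{M_6 = 4} = 8 - 2 = 6.
P(M_6 = 4) = 6/64 = 3/32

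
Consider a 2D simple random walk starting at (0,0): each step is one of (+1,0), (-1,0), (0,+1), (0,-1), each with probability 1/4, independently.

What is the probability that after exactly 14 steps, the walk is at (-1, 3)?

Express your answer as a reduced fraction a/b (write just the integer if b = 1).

Let h be the number of horizontal steps (so 14-h are vertical). To end at (-1,3) need (h-1)/2 right-steps and ((14-h)+3)/2 up-steps.
Sum over h with 1 ≤ h ≤ 11, h ≡ 1 (mod 2), 14-h ≡ 1 (mod 2):
h=1: C(14,1)·C(1,0)·C(13,8) = 14·1·1287 = 18018
h=3: C(14,3)·C(3,1)·C(11,7) = 364·3·330 = 360360
h=5: C(14,5)·C(5,2)·C(9,6) = 2002·10·84 = 1681680
h=7: C(14,7)·C(7,3)·C(7,5) = 3432·35·21 = 2522520
h=9: C(14,9)·C(9,4)·C(5,4) = 2002·126·5 = 1261260
h=11: C(14,11)·C(11,5)·C(3,3) = 364·462·1 = 168168
Total favorable: 6012006
Total paths: 4^14 = 268435456
P = 6012006/268435456 = 3006003/134217728

Answer: 3006003/134217728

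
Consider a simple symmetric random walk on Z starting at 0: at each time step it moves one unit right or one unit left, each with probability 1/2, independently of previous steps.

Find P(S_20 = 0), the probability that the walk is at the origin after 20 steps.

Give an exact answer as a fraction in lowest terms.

To return to 0 after 20 steps: need exactly 10 steps of +1 and 10 of -1.
Favorable paths: C(20,10) = 184756
Total paths: 2^20 = 1048576
P = 184756/1048576 = 46189/262144

Answer: 46189/262144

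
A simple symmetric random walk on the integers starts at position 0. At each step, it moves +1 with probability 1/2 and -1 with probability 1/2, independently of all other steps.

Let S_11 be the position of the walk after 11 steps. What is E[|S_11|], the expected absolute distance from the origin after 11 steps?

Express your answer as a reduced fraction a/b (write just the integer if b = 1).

S_11 takes values m ≡ 1 (mod 2) with |m| ≤ 11; P(S_11=m) = C(11,(11+m)/2)/2^11.
Total paths: 2^11 = 2048
Distribution: P(S=-11)=1/2048, P(S=-9)=11/2048, P(S=-7)=55/2048, P(S=-5)=165/2048, P(S=-3)=330/2048, P(S=-1)=462/2048, P(S=1)=462/2048, P(S=3)=330/2048, P(S=5)=165/2048, P(S=7)=55/2048, P(S=9)=11/2048, P(S=11)=1/2048
E[|S_11|] = Σ_m |m|·P(S_11=m) = 5544/2048 = 693/256

Answer: 693/256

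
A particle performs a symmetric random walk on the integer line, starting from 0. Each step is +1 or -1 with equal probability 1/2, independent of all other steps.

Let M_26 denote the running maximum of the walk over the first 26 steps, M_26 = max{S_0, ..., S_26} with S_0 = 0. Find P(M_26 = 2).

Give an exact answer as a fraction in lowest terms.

Let M_26 = max(S_0,...,S_26). Use the reflection principle: for j ≥ 1, #{paths with M_26 ≥ j} = #{S_26 ≥ j} + #{S_26 ≥ j+1}.
By reflection, #{M_26 ≥ 2} = #{S_26 ≥ 2} + #{S_26 ≥ 3} = 28354132 + 18696432 = 47050564.
#{M_26 ≥ 3} = #{S_26 ≥ 3} + #{S_26 ≥ 4} = 18696432 + 18696432 = 37392864.
#{M_26 = 2} = 47050564 - 37392864 = 9657700.
P(M_26 = 2) = 9657700/67108864 = 2414425/16777216

Answer: 2414425/16777216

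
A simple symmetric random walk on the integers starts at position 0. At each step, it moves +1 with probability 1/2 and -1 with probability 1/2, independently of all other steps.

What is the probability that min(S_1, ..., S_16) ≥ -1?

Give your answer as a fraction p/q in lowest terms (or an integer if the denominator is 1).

Answer: 12155/32768

Derivation:
Let f(t,s) = #length-t paths at position s with S_1..S_t all ≥ -1.
f(t,s) = f(t-1,s-1) + f(t-1,s+1) for s ≥ -1; f(t,s) = 0 for s < -1.
t=0: f(0,0)=1
t=1: f(1,-1)=1 f(1,1)=1
t=2: f(2,0)=2 f(2,2)=1
t=3: f(3,-1)=2 f(3,1)=3 f(3,3)=1
t=4: f(4,0)=5 f(4,2)=4 f(4,4)=1
t=5: f(5,-1)=5 f(5,1)=9 f(5,3)=5 f(5,5)=1
t=6: f(6,0)=14 f(6,2)=14 f(6,4)=6 f(6,6)=1
t=7: f(7,-1)=14 f(7,1)=28 f(7,3)=20 f(7,5)=7 f(7,7)=1
t=8: f(8,0)=42 f(8,2)=48 f(8,4)=27 f(8,6)=8 f(8,8)=1
t=9: f(9,-1)=42 f(9,1)=90 f(9,3)=75 f(9,5)=35 f(9,7)=9 f(9,9)=1
t=10: f(10,0)=132 f(10,2)=165 f(10,4)=110 f(10,6)=44 f(10,8)=10 f(10,10)=1
t=11: f(11,-1)=132 f(11,1)=297 f(11,3)=275 f(11,5)=154 f(11,7)=54 f(11,9)=11 f(11,11)=1
t=12: f(12,0)=429 f(12,2)=572 f(12,4)=429 f(12,6)=208 f(12,8)=65 f(12,10)=12 f(12,12)=1
t=13: f(13,-1)=429 f(13,1)=1001 f(13,3)=1001 f(13,5)=637 f(13,7)=273 f(13,9)=77 f(13,11)=13 f(13,13)=1
t=14: f(14,0)=1430 f(14,2)=2002 f(14,4)=1638 f(14,6)=910 f(14,8)=350 f(14,10)=90 f(14,12)=14 f(14,14)=1
t=15: f(15,-1)=1430 f(15,1)=3432 f(15,3)=3640 f(15,5)=2548 f(15,7)=1260 f(15,9)=440 f(15,11)=104 f(15,13)=15 f(15,15)=1
t=16: f(16,0)=4862 f(16,2)=7072 f(16,4)=6188 f(16,6)=3808 f(16,8)=1700 f(16,10)=544 f(16,12)=119 f(16,14)=16 f(16,16)=1
Σ_s f(16,s) = 24310
P = 24310/65536 = 12155/32768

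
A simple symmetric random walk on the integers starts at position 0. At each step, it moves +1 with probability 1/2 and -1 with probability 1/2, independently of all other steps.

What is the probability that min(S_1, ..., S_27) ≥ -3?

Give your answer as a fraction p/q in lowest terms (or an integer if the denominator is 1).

Answer: 2340135/4194304

Derivation:
Let f(t,s) = #length-t paths at position s with S_1..S_t all ≥ -3.
f(t,s) = f(t-1,s-1) + f(t-1,s+1) for s ≥ -3; f(t,s) = 0 for s < -3.
t=0: f(0,0)=1
t=1: f(1,-1)=1 f(1,1)=1
t=2: f(2,-2)=1 f(2,0)=2 f(2,2)=1
t=3: f(3,-3)=1 f(3,-1)=3 f(3,1)=3 f(3,3)=1
t=4: f(4,-2)=4 f(4,0)=6 f(4,2)=4 f(4,4)=1
t=5: f(5,-3)=4 f(5,-1)=10 f(5,1)=10 f(5,3)=5 f(5,5)=1
t=6: f(6,-2)=14 f(6,0)=20 f(6,2)=15 f(6,4)=6 f(6,6)=1
t=7: f(7,-3)=14 f(7,-1)=34 f(7,1)=35 f(7,3)=21 f(7,5)=7 f(7,7)=1
t=8: f(8,-2)=48 f(8,0)=69 f(8,2)=56 f(8,4)=28 f(8,6)=8 f(8,8)=1
t=9: f(9,-3)=48 f(9,-1)=117 f(9,1)=125 f(9,3)=84 f(9,5)=36 f(9,7)=9 f(9,9)=1
t=10: f(10,-2)=165 f(10,0)=242 f(10,2)=209 f(10,4)=120 f(10,6)=45 f(10,8)=10 f(10,10)=1
t=11: f(11,-3)=165 f(11,-1)=407 f(11,1)=451 f(11,3)=329 f(11,5)=165 f(11,7)=55 f(11,9)=11 f(11,11)=1
t=12: f(12,-2)=572 f(12,0)=858 f(12,2)=780 f(12,4)=494 f(12,6)=220 f(12,8)=66 f(12,10)=12 f(12,12)=1
t=13: f(13,-3)=572 f(13,-1)=1430 f(13,1)=1638 f(13,3)=1274 f(13,5)=714 f(13,7)=286 f(13,9)=78 f(13,11)=13 f(13,13)=1
t=14: f(14,-2)=2002 f(14,0)=3068 f(14,2)=2912 f(14,4)=1988 f(14,6)=1000 f(14,8)=364 f(14,10)=91 f(14,12)=14 f(14,14)=1
t=15: f(15,-3)=2002 f(15,-1)=5070 f(15,1)=5980 f(15,3)=4900 f(15,5)=2988 f(15,7)=1364 f(15,9)=455 f(15,11)=105 f(15,13)=15 f(15,15)=1
t=16: f(16,-2)=7072 f(16,0)=11050 f(16,2)=10880 f(16,4)=7888 f(16,6)=4352 f(16,8)=1819 f(16,10)=560 f(16,12)=120 f(16,14)=16 f(16,16)=1
t=17: f(17,-3)=7072 f(17,-1)=18122 f(17,1)=21930 f(17,3)=18768 f(17,5)=12240 f(17,7)=6171 f(17,9)=2379 f(17,11)=680 f(17,13)=136 f(17,15)=17 f(17,17)=1
t=18: f(18,-2)=25194 f(18,0)=40052 f(18,2)=40698 f(18,4)=31008 f(18,6)=18411 f(18,8)=8550 f(18,10)=3059 f(18,12)=816 f(18,14)=153 f(18,16)=18 f(18,18)=1
t=19: f(19,-3)=25194 f(19,-1)=65246 f(19,1)=80750 f(19,3)=71706 f(19,5)=49419 f(19,7)=26961 f(19,9)=11609 f(19,11)=3875 f(19,13)=969 f(19,15)=171 f(19,17)=19 f(19,19)=1
t=20: f(20,-2)=90440 f(20,0)=145996 f(20,2)=152456 f(20,4)=121125 f(20,6)=76380 f(20,8)=38570 f(20,10)=15484 f(20,12)=4844 f(20,14)=1140 f(20,16)=190 f(20,18)=20 f(20,20)=1
t=21: f(21,-3)=90440 f(21,-1)=236436 f(21,1)=298452 f(21,3)=273581 f(21,5)=197505 f(21,7)=114950 f(21,9)=54054 f(21,11)=20328 f(21,13)=5984 f(21,15)=1330 f(21,17)=210 f(21,19)=21 f(21,21)=1
t=22: f(22,-2)=326876 f(22,0)=534888 f(22,2)=572033 f(22,4)=471086 f(22,6)=312455 f(22,8)=169004 f(22,10)=74382 f(22,12)=26312 f(22,14)=7314 f(22,16)=1540 f(22,18)=231 f(22,20)=22 f(22,22)=1
t=23: f(23,-3)=326876 f(23,-1)=861764 f(23,1)=1106921 f(23,3)=1043119 f(23,5)=783541 f(23,7)=481459 f(23,9)=243386 f(23,11)=100694 f(23,13)=33626 f(23,15)=8854 f(23,17)=1771 f(23,19)=253 f(23,21)=23 f(23,23)=1
t=24: f(24,-2)=1188640 f(24,0)=1968685 f(24,2)=2150040 f(24,4)=1826660 f(24,6)=1265000 f(24,8)=724845 f(24,10)=344080 f(24,12)=134320 f(24,14)=42480 f(24,16)=10625 f(24,18)=2024 f(24,20)=276 f(24,22)=24 f(24,24)=1
t=25: f(25,-3)=1188640 f(25,-1)=3157325 f(25,1)=4118725 f(25,3)=3976700 f(25,5)=3091660 f(25,7)=1989845 f(25,9)=1068925 f(25,11)=478400 f(25,13)=176800 f(25,15)=53105 f(25,17)=12649 f(25,19)=2300 f(25,21)=300 f(25,23)=25 f(25,25)=1
t=26: f(26,-2)=4345965 f(26,0)=7276050 f(26,2)=8095425 f(26,4)=7068360 f(26,6)=5081505 f(26,8)=3058770 f(26,10)=1547325 f(26,12)=655200 f(26,14)=229905 f(26,16)=65754 f(26,18)=14949 f(26,20)=2600 f(26,22)=325 f(26,24)=26 f(26,26)=1
t=27: f(27,-3)=4345965 f(27,-1)=11622015 f(27,1)=15371475 f(27,3)=15163785 f(27,5)=12149865 f(27,7)=8140275 f(27,9)=4606095 f(27,11)=2202525 f(27,13)=885105 f(27,15)=295659 f(27,17)=80703 f(27,19)=17549 f(27,21)=2925 f(27,23)=351 f(27,25)=27 f(27,27)=1
Σ_s f(27,s) = 74884320
P = 74884320/134217728 = 2340135/4194304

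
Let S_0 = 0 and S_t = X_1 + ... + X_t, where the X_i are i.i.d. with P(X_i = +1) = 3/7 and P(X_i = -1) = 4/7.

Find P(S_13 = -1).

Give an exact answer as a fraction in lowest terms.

Answer: 20495794176/96889010407

Derivation:
To reach position -1 after 13 steps: need 6 steps of +1 and 7 steps of -1.
Number of such sequences: C(13,6) = 1716
Each has probability (3/7)^6 · (4/7)^7 = 11943936/96889010407
P = 1716 · 11943936/96889010407 = 20495794176/96889010407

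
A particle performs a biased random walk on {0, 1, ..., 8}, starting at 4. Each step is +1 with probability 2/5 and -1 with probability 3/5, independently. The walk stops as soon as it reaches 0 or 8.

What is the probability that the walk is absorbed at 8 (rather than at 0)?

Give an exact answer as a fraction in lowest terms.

Biased walk: p = 2/5, q = 3/5, r = q/p = 3/2
Gambler's ruin: P(hit 8 before 0 | start at 4) = (1 - r^a)/(1 - r^N)
r^4 = 81/16; r^8 = 6561/256
P = (1 - 81/16) / (1 - 6561/256) = -65/16 / -6305/256 = 16/97

Answer: 16/97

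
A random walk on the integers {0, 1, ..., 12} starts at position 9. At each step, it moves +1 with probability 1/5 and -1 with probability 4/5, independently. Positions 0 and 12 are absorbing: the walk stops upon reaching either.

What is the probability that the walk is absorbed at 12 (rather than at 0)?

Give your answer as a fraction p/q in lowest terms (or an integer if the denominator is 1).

Answer: 4161/266305

Derivation:
Biased walk: p = 1/5, q = 4/5, r = q/p = 4
Gambler's ruin: P(hit 12 before 0 | start at 9) = (1 - r^a)/(1 - r^N)
r^9 = 262144; r^12 = 16777216
P = (1 - 262144) / (1 - 16777216) = -262143 / -16777215 = 4161/266305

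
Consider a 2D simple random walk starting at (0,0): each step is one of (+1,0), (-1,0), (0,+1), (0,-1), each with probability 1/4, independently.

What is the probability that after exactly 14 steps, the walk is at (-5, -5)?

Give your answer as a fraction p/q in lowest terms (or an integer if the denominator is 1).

Let h be the number of horizontal steps (so 14-h are vertical). To end at (-5,-5) need (h-5)/2 right-steps and ((14-h)-5)/2 up-steps.
Sum over h with 5 ≤ h ≤ 9, h ≡ 1 (mod 2), 14-h ≡ 1 (mod 2):
h=5: C(14,5)·C(5,0)·C(9,2) = 2002·1·36 = 72072
h=7: C(14,7)·C(7,1)·C(7,1) = 3432·7·7 = 168168
h=9: C(14,9)·C(9,2)·C(5,0) = 2002·36·1 = 72072
Total favorable: 312312
Total paths: 4^14 = 268435456
P = 312312/268435456 = 39039/33554432

Answer: 39039/33554432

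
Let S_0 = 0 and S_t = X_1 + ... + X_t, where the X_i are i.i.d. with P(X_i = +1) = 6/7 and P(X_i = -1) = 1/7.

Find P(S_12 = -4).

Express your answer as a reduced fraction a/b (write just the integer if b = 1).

To reach position -4 after 12 steps: need 4 steps of +1 and 8 steps of -1.
Number of such sequences: C(12,4) = 495
Each has probability (6/7)^4 · (1/7)^8 = 1296/13841287201
P = 495 · 1296/13841287201 = 641520/13841287201

Answer: 641520/13841287201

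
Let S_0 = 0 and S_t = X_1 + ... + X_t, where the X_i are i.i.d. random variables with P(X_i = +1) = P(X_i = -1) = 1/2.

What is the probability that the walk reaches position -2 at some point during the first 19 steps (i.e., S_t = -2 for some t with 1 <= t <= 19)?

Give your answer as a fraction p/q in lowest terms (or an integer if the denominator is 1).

Answer: 84883/131072

Derivation:
Count via complement. Let g(t,s) = #length-t paths at position s with S_1..S_t all ≠ -2.
g(t,s) = g(t-1,s-1) + g(t-1,s+1) for s ≠ -2; g(t,-2) = 0.
t=0: g(0,0)=1
t=1: g(1,-1)=1 g(1,1)=1
t=2: g(2,0)=2 g(2,2)=1
t=3: g(3,-1)=2 g(3,1)=3 g(3,3)=1
t=4: g(4,0)=5 g(4,2)=4 g(4,4)=1
t=5: g(5,-1)=5 g(5,1)=9 g(5,3)=5 g(5,5)=1
t=6: g(6,0)=14 g(6,2)=14 g(6,4)=6 g(6,6)=1
t=7: g(7,-1)=14 g(7,1)=28 g(7,3)=20 g(7,5)=7 g(7,7)=1
t=8: g(8,0)=42 g(8,2)=48 g(8,4)=27 g(8,6)=8 g(8,8)=1
t=9: g(9,-1)=42 g(9,1)=90 g(9,3)=75 g(9,5)=35 g(9,7)=9 g(9,9)=1
t=10: g(10,0)=132 g(10,2)=165 g(10,4)=110 g(10,6)=44 g(10,8)=10 g(10,10)=1
t=11: g(11,-1)=132 g(11,1)=297 g(11,3)=275 g(11,5)=154 g(11,7)=54 g(11,9)=11 g(11,11)=1
t=12: g(12,0)=429 g(12,2)=572 g(12,4)=429 g(12,6)=208 g(12,8)=65 g(12,10)=12 g(12,12)=1
t=13: g(13,-1)=429 g(13,1)=1001 g(13,3)=1001 g(13,5)=637 g(13,7)=273 g(13,9)=77 g(13,11)=13 g(13,13)=1
t=14: g(14,0)=1430 g(14,2)=2002 g(14,4)=1638 g(14,6)=910 g(14,8)=350 g(14,10)=90 g(14,12)=14 g(14,14)=1
t=15: g(15,-1)=1430 g(15,1)=3432 g(15,3)=3640 g(15,5)=2548 g(15,7)=1260 g(15,9)=440 g(15,11)=104 g(15,13)=15 g(15,15)=1
t=16: g(16,0)=4862 g(16,2)=7072 g(16,4)=6188 g(16,6)=3808 g(16,8)=1700 g(16,10)=544 g(16,12)=119 g(16,14)=16 g(16,16)=1
t=17: g(17,-1)=4862 g(17,1)=11934 g(17,3)=13260 g(17,5)=9996 g(17,7)=5508 g(17,9)=2244 g(17,11)=663 g(17,13)=135 g(17,15)=17 g(17,17)=1
t=18: g(18,0)=16796 g(18,2)=25194 g(18,4)=23256 g(18,6)=15504 g(18,8)=7752 g(18,10)=2907 g(18,12)=798 g(18,14)=152 g(18,16)=18 g(18,18)=1
t=19: g(19,-1)=16796 g(19,1)=41990 g(19,3)=48450 g(19,5)=38760 g(19,7)=23256 g(19,9)=10659 g(19,11)=3705 g(19,13)=950 g(19,15)=170 g(19,17)=19 g(19,19)=1
Paths never hitting -2: Σ_s g(19,s) = 184756
Paths hitting -2: 2^19 - 184756 = 339532
P = 339532/524288 = 84883/131072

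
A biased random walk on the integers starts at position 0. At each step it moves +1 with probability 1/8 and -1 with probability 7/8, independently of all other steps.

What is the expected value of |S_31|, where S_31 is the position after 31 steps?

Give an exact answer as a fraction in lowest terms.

S_31 takes values m ≡ 1 (mod 2) with |m| ≤ 31; P(S_31=m) = C(31,(31+m)/2) · (1/8)^((31+m)/2) · (7/8)^((31-m)/2).
Distribution: P(S=-31)=157775382034845806615042743/9903520314283042199192993792, P(S=-29)=698719549011460000723760719/9903520314283042199192993792, P(S=-27)=1497256176453128572979487255/9903520314283042199192993792, P(S=-25)=2067639481768606124590720495/9903520314283042199192993792, P(S=-23)=2067639481768606124590720495/9903520314283042199192993792, P(S=-21)=1595036171650067581827127239/9903520314283042199192993792, P(S=-19)=987403344354803741131078767/9903520314283042199192993792, P(S=-17)=503777216507552929148509575/9903520314283042199192993792, P(S=-15)=215904521360379826777932675/9903520314283042199192993792, P(S=-13)=78822285576011682791943675/9903520314283042199192993792, P(S=-11)=24772718323889386020325155/9903520314283042199192993792, P(S=-9)=6756195906515287096452315/9903520314283042199192993792, P(S=-7)=1608618072979830261060075/9903520314283042199192993792, P(S=-5)=335865311940843680880675/9903520314283042199192993792, P(S=-3)=61689547091175369957675/9903520314283042199192993792, P(S=-1)=9987831433809345612195/9903520314283042199192993792, P(S=1)=1426833061972763658885/9903520314283042199192993792, P(S=3)=179852906971356763725/9903520314283042199192993792, P(S=5)=19983656330150751525/9903520314283042199192993792, P(S=7)=1953289716480900525/9903520314283042199192993792, P(S=9)=167424832841220045/9903520314283042199192993792, P(S=11)=12528388852064085/9903520314283042199192993792, P(S=13)=813531743640525/9903520314283042199192993792, P(S=15)=45476929768725/9903520314283042199192993792, P(S=17)=2165568084225/9903520314283042199192993792, P(S=19)=86622723369/9903520314283042199192993792, P(S=21)=2855694177/9903520314283042199192993792, P(S=23)=75547465/9903520314283042199192993792, P(S=25)=1541785/9903520314283042199192993792, P(S=27)=22785/9903520314283042199192993792, P(S=29)=217/9903520314283042199192993792, P(S=31)=1/9903520314283042199192993792
E[|S_31|] = Σ_m |m|·P(S_31=m) = 1798881652112177976255712791/77371252455336267181195264

Answer: 1798881652112177976255712791/77371252455336267181195264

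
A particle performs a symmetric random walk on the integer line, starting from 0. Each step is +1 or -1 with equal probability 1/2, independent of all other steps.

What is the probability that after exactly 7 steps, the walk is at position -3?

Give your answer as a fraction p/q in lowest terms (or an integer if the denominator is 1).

To reach position -3 after 7 steps: need 2 steps of +1 and 5 of -1.
Favorable paths: C(7,2) = 21
Total paths: 2^7 = 128
P = 21/128 = 21/128

Answer: 21/128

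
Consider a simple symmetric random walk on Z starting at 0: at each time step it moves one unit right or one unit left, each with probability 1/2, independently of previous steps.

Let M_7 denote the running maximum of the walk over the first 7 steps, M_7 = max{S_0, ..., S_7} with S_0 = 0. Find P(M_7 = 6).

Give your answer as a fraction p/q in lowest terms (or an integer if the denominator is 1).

Answer: 1/128

Derivation:
Let M_7 = max(S_0,...,S_7). Use the reflection principle: for j ≥ 1, #{paths with M_7 ≥ j} = #{S_7 ≥ j} + #{S_7 ≥ j+1}.
By reflection, #{M_7 ≥ 6} = #{S_7 ≥ 6} + #{S_7 ≥ 7} = 1 + 1 = 2.
#{M_7 ≥ 7} = #{S_7 ≥ 7} + #{S_7 ≥ 8} = 1 + 0 = 1.
#{M_7 = 6} = 2 - 1 = 1.
P(M_7 = 6) = 1/128 = 1/128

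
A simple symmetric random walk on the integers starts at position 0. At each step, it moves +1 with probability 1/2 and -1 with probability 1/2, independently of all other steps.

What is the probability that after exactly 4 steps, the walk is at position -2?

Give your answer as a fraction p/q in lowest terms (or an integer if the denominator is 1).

Answer: 1/4

Derivation:
To reach position -2 after 4 steps: need 1 step of +1 and 3 of -1.
Favorable paths: C(4,1) = 4
Total paths: 2^4 = 16
P = 4/16 = 1/4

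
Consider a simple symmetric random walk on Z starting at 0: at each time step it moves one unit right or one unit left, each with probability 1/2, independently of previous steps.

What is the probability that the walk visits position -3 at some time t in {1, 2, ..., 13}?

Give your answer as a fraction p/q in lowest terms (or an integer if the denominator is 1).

Count via complement. Let g(t,s) = #length-t paths at position s with S_1..S_t all ≠ -3.
g(t,s) = g(t-1,s-1) + g(t-1,s+1) for s ≠ -3; g(t,-3) = 0.
t=0: g(0,0)=1
t=1: g(1,-1)=1 g(1,1)=1
t=2: g(2,-2)=1 g(2,0)=2 g(2,2)=1
t=3: g(3,-1)=3 g(3,1)=3 g(3,3)=1
t=4: g(4,-2)=3 g(4,0)=6 g(4,2)=4 g(4,4)=1
t=5: g(5,-1)=9 g(5,1)=10 g(5,3)=5 g(5,5)=1
t=6: g(6,-2)=9 g(6,0)=19 g(6,2)=15 g(6,4)=6 g(6,6)=1
t=7: g(7,-1)=28 g(7,1)=34 g(7,3)=21 g(7,5)=7 g(7,7)=1
t=8: g(8,-2)=28 g(8,0)=62 g(8,2)=55 g(8,4)=28 g(8,6)=8 g(8,8)=1
t=9: g(9,-1)=90 g(9,1)=117 g(9,3)=83 g(9,5)=36 g(9,7)=9 g(9,9)=1
t=10: g(10,-2)=90 g(10,0)=207 g(10,2)=200 g(10,4)=119 g(10,6)=45 g(10,8)=10 g(10,10)=1
t=11: g(11,-1)=297 g(11,1)=407 g(11,3)=319 g(11,5)=164 g(11,7)=55 g(11,9)=11 g(11,11)=1
t=12: g(12,-2)=297 g(12,0)=704 g(12,2)=726 g(12,4)=483 g(12,6)=219 g(12,8)=66 g(12,10)=12 g(12,12)=1
t=13: g(13,-1)=1001 g(13,1)=1430 g(13,3)=1209 g(13,5)=702 g(13,7)=285 g(13,9)=78 g(13,11)=13 g(13,13)=1
Paths never hitting -3: Σ_s g(13,s) = 4719
Paths hitting -3: 2^13 - 4719 = 3473
P = 3473/8192 = 3473/8192

Answer: 3473/8192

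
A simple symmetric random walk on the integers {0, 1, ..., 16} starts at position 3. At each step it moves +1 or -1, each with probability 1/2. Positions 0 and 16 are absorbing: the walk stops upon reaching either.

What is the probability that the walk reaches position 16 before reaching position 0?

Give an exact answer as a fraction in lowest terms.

Symmetric walk (p = 1/2): the harmonic-function argument gives P(hit 16 before 0 | start at 3) = a/N.
P = 3/16 = 3/16

Answer: 3/16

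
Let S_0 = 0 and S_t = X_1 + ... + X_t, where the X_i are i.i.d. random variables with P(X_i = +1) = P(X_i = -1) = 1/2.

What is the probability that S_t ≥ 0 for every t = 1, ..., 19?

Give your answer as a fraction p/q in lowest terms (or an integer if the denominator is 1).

Answer: 46189/262144

Derivation:
Let f(t,s) = #length-t paths at position s with S_1..S_t all ≥ 0.
f(t,s) = f(t-1,s-1) + f(t-1,s+1) for s ≥ 0; f(t,s) = 0 for s < 0.
t=0: f(0,0)=1
t=1: f(1,1)=1
t=2: f(2,0)=1 f(2,2)=1
t=3: f(3,1)=2 f(3,3)=1
t=4: f(4,0)=2 f(4,2)=3 f(4,4)=1
t=5: f(5,1)=5 f(5,3)=4 f(5,5)=1
t=6: f(6,0)=5 f(6,2)=9 f(6,4)=5 f(6,6)=1
t=7: f(7,1)=14 f(7,3)=14 f(7,5)=6 f(7,7)=1
t=8: f(8,0)=14 f(8,2)=28 f(8,4)=20 f(8,6)=7 f(8,8)=1
t=9: f(9,1)=42 f(9,3)=48 f(9,5)=27 f(9,7)=8 f(9,9)=1
t=10: f(10,0)=42 f(10,2)=90 f(10,4)=75 f(10,6)=35 f(10,8)=9 f(10,10)=1
t=11: f(11,1)=132 f(11,3)=165 f(11,5)=110 f(11,7)=44 f(11,9)=10 f(11,11)=1
t=12: f(12,0)=132 f(12,2)=297 f(12,4)=275 f(12,6)=154 f(12,8)=54 f(12,10)=11 f(12,12)=1
t=13: f(13,1)=429 f(13,3)=572 f(13,5)=429 f(13,7)=208 f(13,9)=65 f(13,11)=12 f(13,13)=1
t=14: f(14,0)=429 f(14,2)=1001 f(14,4)=1001 f(14,6)=637 f(14,8)=273 f(14,10)=77 f(14,12)=13 f(14,14)=1
t=15: f(15,1)=1430 f(15,3)=2002 f(15,5)=1638 f(15,7)=910 f(15,9)=350 f(15,11)=90 f(15,13)=14 f(15,15)=1
t=16: f(16,0)=1430 f(16,2)=3432 f(16,4)=3640 f(16,6)=2548 f(16,8)=1260 f(16,10)=440 f(16,12)=104 f(16,14)=15 f(16,16)=1
t=17: f(17,1)=4862 f(17,3)=7072 f(17,5)=6188 f(17,7)=3808 f(17,9)=1700 f(17,11)=544 f(17,13)=119 f(17,15)=16 f(17,17)=1
t=18: f(18,0)=4862 f(18,2)=11934 f(18,4)=13260 f(18,6)=9996 f(18,8)=5508 f(18,10)=2244 f(18,12)=663 f(18,14)=135 f(18,16)=17 f(18,18)=1
t=19: f(19,1)=16796 f(19,3)=25194 f(19,5)=23256 f(19,7)=15504 f(19,9)=7752 f(19,11)=2907 f(19,13)=798 f(19,15)=152 f(19,17)=18 f(19,19)=1
Σ_s f(19,s) = 92378
P = 92378/524288 = 46189/262144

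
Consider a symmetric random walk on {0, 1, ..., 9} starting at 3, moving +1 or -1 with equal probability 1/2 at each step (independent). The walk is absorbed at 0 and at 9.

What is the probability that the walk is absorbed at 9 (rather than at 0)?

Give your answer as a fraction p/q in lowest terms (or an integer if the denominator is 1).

Answer: 1/3

Derivation:
Symmetric walk (p = 1/2): the harmonic-function argument gives P(hit 9 before 0 | start at 3) = a/N.
P = 3/9 = 1/3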